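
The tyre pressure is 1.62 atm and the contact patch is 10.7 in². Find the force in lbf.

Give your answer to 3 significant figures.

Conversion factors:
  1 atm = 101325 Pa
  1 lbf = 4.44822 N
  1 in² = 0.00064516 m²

1.62 atm × 101325 → 164146 Pa
10.7 in² × 0.00064516 → 0.00690321 m²
F = P × A = 164146 Pa × 0.00690321 m² = 1133.13 N
1133.13 N ÷ (4.44822 N/lbf) = 254.738 lbf

255 lbf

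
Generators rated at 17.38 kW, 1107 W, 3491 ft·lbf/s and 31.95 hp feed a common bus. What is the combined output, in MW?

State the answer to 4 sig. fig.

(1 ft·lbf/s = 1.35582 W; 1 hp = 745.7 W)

17.38 kW × 1000 = 17380 W
1107 W (already W)
3491 ft·lbf/s × 1.35582 = 4733.17 W
31.95 hp × 745.7 = 23825.1 W
Sum: 17380 + 1107 + 4733.17 + 23825.1 = 47045.3 W
In MW: 47045.3 / 1000000 = 0.0470453 MW

0.04705 MW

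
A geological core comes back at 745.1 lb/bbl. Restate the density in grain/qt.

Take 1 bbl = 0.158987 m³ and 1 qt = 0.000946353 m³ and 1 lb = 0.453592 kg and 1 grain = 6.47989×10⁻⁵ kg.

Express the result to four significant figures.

3.105×10⁴ grain/qt

745.1 lb/bbl × 0.453592 kg/lb ÷ 0.158987 m³/bbl = 2125.78 kg/m³
2125.78 kg/m³ ÷ 6.47989×10⁻⁵ kg/grain × 0.000946353 m³/qt = 31045.9 grain/qt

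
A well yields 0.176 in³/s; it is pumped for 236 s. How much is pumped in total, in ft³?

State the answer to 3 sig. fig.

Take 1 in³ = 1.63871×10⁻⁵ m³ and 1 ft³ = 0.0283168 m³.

0.0240 ft³

0.176 in³/s → 2.88413×10⁻⁶ m³/s
V = Q × t = 2.88413×10⁻⁶ × 236 = 6.80655×10⁻⁴ m³
In ft³: 6.80655×10⁻⁴ / 0.0283168 = 0.0240371 ft³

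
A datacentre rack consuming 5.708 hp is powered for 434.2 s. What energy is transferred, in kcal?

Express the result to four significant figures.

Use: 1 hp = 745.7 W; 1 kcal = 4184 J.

5.708 hp × 745.7 → 4256.46 W
E = P × t = 4256.46 W × 434.2 s = 1.84815×10⁶ J
1.84815×10⁶ J ÷ (4184 J/kcal) = 441.718 kcal

441.7 kcal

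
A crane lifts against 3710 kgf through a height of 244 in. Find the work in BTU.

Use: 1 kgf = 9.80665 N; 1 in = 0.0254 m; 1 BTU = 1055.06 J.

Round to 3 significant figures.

214 BTU

3710 kgf × 9.80665 = 36382.7 N
244 in × 0.0254 = 6.1976 m
W = F × d = 36382.7 N × 6.1976 m = 225485 J
225485 J ÷ (1055.06 J/BTU) = 213.718 BTU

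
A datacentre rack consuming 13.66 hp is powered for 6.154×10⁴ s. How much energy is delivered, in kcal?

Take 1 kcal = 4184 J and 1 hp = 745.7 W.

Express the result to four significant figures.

1.498×10⁵ kcal

13.66 hp × 745.7 → 10186.3 W
E = P × t = 10186.3 W × 61540 s = 6.26865×10⁸ J
6.26865×10⁸ J ÷ (4184 J/kcal) = 149824 kcal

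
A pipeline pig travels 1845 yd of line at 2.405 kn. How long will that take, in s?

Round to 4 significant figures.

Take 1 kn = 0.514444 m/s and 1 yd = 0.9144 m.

1845 yd × 0.9144 = 1687.07 m
2.405 kn × 0.514444 = 1.23724 m/s
t = d / v = 1687.07 m / 1.23724 m/s = 1363.58 s

1364 s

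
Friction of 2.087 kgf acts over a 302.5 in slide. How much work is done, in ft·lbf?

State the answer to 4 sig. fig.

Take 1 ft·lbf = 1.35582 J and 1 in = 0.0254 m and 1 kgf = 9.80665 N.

116.0 ft·lbf

2.087 kgf × 9.80665 → 20.4665 N
302.5 in × 0.0254 → 7.6835 m
W = F × d = 20.4665 N × 7.6835 m = 157.254 J
157.254 J ÷ (1.35582 J/ft·lbf) = 115.984 ft·lbf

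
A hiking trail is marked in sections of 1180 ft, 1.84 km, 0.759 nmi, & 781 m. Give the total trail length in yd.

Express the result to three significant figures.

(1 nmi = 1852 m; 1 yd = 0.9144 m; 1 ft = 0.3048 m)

4800 yd

1180 ft × 0.3048 → 359.664 m
1.84 km × 1000 → 1840 m
0.759 nmi × 1852 → 1405.67 m
781 m (already m)
Sum: 359.664 + 1840 + 1405.67 + 781 = 4386.33 m
In yd: 4386.33 / 0.9144 = 4796.95 yd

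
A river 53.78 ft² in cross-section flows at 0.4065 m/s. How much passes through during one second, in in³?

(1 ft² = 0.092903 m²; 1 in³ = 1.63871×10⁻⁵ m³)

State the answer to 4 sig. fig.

53.78 ft² × 0.092903 → 4.99632 m²
V = v × A × t = 0.4065 m/s × 4.99632 m² × 1 s = 2.031 m³
2.031 m³ ÷ (1.63871×10⁻⁵ m³/in³) = 123939 in³

1.239×10⁵ in³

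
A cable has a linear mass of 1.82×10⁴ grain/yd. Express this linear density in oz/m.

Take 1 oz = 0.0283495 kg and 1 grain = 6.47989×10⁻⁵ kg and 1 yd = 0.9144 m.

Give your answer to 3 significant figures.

1.82×10⁴ grain/yd × 6.47989×10⁻⁵ kg/grain ÷ 0.9144 m/yd = 1.28974 kg/m
1.28974 kg/m ÷ 0.0283495 kg/oz = 45.4943 oz/m

45.5 oz/m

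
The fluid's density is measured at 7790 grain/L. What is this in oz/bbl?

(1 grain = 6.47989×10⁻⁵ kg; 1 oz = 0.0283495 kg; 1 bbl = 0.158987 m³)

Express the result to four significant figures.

7790 grain/L × 6.47989×10⁻⁵ kg/grain ÷ 0.001 m³/L = 504.783 kg/m³
504.783 kg/m³ ÷ 0.0283495 kg/oz × 0.158987 m³/bbl = 2830.88 oz/bbl

2831 oz/bbl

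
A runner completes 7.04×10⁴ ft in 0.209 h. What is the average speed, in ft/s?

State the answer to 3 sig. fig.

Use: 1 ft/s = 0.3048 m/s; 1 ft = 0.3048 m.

93.6 ft/s

7.04×10⁴ ft × 0.3048 → 21457.9 m
0.209 h × 3600 → 752.4 s
v = d / t = 21457.9 m / 752.4 s = 28.5193 m/s
28.5193 m/s ÷ (0.3048 m/s/ft/s) = 93.5673 ft/s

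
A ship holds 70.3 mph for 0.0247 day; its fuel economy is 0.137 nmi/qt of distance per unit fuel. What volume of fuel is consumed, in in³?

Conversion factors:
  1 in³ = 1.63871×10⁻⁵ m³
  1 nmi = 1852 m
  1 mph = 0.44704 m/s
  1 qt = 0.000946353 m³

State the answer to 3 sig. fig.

70.3 mph → 31.4269 m/s
0.0247 day → 2134.08 s
d = v × t = 31.4269 × 2134.08 = 67067.5 m
0.137 nmi/qt → 268107 m/m³
V = d / (distance per unit fuel) = 67067.5 / 268107 = 0.250152 m³
In in³: 0.250152 / 1.63871×10⁻⁵ = 15265.2 in³

1.53×10⁴ in³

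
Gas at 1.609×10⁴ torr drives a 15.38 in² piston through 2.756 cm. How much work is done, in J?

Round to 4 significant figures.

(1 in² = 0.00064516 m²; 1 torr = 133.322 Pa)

1.609×10⁴ torr → 2.14515×10⁶ Pa
15.38 in² → 0.00992256 m²
F = P × A = 2.14515×10⁶ × 0.00992256 = 21285.4 N
2.756 cm → 0.02756 m
W = F × d = 21285.4 × 0.02756 = 586.626 J

586.6 J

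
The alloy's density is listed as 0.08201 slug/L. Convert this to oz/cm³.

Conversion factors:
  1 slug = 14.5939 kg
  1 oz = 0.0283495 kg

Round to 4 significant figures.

0.08201 slug/L × 14.5939 kg/slug ÷ 0.001 m³/L = 1196.85 kg/m³
1196.85 kg/m³ ÷ 0.0283495 kg/oz × 10⁻⁶ m³/cm³ = 0.0422177 oz/cm³

0.04222 oz/cm³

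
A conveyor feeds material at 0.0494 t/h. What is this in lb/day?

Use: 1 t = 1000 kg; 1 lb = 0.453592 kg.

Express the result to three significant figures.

0.0494 t/h × 1000 kg/t ÷ 3600 s/h = 0.0137222 kg/s
0.0137222 kg/s ÷ 0.453592 kg/lb × 86400 s/day = 2613.8 lb/day

2610 lb/day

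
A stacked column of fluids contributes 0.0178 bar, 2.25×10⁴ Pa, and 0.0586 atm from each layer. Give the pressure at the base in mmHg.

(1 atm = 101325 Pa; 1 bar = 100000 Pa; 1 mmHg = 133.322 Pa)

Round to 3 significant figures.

227 mmHg

0.0178 bar × 100000 → 1780 Pa
2.25×10⁴ Pa (already Pa)
0.0586 atm × 101325 → 5937.64 Pa
Sum: 1780 + 22500 + 5937.64 = 30217.6 Pa
In mmHg: 30217.6 / 133.322 = 226.651 mmHg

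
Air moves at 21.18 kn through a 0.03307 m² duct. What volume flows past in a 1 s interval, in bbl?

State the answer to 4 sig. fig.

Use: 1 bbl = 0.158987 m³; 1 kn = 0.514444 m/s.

21.18 kn × 0.514444 = 10.8959 m/s
V = v × A × t = 10.8959 m/s × 0.03307 m² × 1 s = 0.360327 m³
0.360327 m³ ÷ (0.158987 m³/bbl) = 2.26639 bbl

2.266 bbl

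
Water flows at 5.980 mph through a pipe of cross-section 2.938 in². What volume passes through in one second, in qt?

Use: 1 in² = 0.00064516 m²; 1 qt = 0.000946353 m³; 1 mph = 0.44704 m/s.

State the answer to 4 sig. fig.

5.354 qt

5.980 mph × 0.44704 → 2.6733 m/s
2.938 in² × 0.00064516 → 0.00189548 m²
V = v × A × t = 2.6733 m/s × 0.00189548 m² × 1 s = 0.00506719 m³
0.00506719 m³ ÷ (0.000946353 m³/qt) = 5.35444 qt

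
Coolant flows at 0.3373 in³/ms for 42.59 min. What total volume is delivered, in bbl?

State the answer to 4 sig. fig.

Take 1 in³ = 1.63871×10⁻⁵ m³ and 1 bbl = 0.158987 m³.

88.84 bbl

0.3373 in³/ms → 0.00552737 m³/s
42.59 min → 2555.4 s
V = Q × t = 0.00552737 × 2555.4 = 14.1246 m³
In bbl: 14.1246 / 0.158987 = 88.8412 bbl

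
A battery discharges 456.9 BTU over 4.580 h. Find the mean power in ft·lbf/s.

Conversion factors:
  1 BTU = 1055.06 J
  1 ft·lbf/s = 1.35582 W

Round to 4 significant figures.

21.56 ft·lbf/s

456.9 BTU × 1055.06 = 482057 J
4.580 h × 3600 = 16488 s
P = E / t = 482057 J / 16488 s = 29.2368 W
29.2368 W ÷ (1.35582 W/ft·lbf/s) = 21.5639 ft·lbf/s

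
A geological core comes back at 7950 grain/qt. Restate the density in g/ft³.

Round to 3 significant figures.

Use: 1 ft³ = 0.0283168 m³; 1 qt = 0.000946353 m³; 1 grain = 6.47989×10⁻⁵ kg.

1.54×10⁴ g/ft³

7950 grain/qt × 6.47989×10⁻⁵ kg/grain ÷ 0.000946353 m³/qt = 544.354 kg/m³
544.354 kg/m³ ÷ 0.001 kg/g × 0.0283168 m³/ft³ = 15414.4 g/ft³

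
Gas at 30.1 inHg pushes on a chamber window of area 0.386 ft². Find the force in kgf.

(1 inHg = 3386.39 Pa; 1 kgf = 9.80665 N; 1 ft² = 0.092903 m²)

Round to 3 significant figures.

373 kgf

30.1 inHg × 3386.39 = 101930 Pa
0.386 ft² × 0.092903 = 0.0358606 m²
F = P × A = 101930 Pa × 0.0358606 m² = 3655.27 N
3655.27 N ÷ (9.80665 N/kgf) = 372.734 kgf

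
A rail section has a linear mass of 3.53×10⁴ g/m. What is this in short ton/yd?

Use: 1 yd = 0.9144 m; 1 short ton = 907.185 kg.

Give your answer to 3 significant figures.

0.0356 short ton/yd

3.53×10⁴ g/m × 0.001 kg/g = 35.3 kg/m
35.3 kg/m ÷ 907.185 kg/short ton × 0.9144 m/yd = 0.0355807 short ton/yd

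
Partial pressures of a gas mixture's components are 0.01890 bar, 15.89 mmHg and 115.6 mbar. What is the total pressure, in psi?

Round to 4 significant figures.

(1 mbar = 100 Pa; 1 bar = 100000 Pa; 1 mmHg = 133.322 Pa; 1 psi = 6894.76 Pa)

0.01890 bar × 100000 = 1890 Pa
15.89 mmHg × 133.322 = 2118.49 Pa
115.6 mbar × 100 = 11560 Pa
Total: 1890 + 2118.49 + 11560 = 15568.5 Pa
In psi: 15568.5 / 6894.76 = 2.25802 psi

2.258 psi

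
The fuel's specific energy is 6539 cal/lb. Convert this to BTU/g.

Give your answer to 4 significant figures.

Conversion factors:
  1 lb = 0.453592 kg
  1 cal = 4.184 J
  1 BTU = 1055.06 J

6539 cal/lb × 4.184 J/cal ÷ 0.453592 kg/lb = 60316.7 J/kg
60316.7 J/kg ÷ 1055.06 J/BTU × 0.001 kg/g = 0.057169 BTU/g

0.05717 BTU/g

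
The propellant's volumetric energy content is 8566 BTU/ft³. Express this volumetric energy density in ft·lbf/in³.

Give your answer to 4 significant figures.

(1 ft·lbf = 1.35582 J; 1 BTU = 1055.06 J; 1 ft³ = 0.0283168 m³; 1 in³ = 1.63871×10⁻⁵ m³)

3858 ft·lbf/in³

8566 BTU/ft³ × 1055.06 J/BTU ÷ 0.0283168 m³/ft³ = 3.19162×10⁸ J/m³
3.19162×10⁸ J/m³ ÷ 1.35582 J/ft·lbf × 1.63871×10⁻⁵ m³/in³ = 3857.55 ft·lbf/in³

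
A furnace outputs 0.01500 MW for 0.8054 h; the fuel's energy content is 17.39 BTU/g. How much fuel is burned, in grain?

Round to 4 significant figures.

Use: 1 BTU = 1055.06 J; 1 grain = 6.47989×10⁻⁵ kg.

0.01500 MW → 15000 W
0.8054 h → 2899.44 s
E = P × t = 15000 × 2899.44 = 4.34916×10⁷ J
17.39 BTU/g → 1.83475×10⁷ J/kg
m = E / e_s = 4.34916×10⁷ / 1.83475×10⁷ = 2.37044 kg
In grain: 2.37044 / 6.47989×10⁻⁵ = 36581.5 grain

3.658×10⁴ grain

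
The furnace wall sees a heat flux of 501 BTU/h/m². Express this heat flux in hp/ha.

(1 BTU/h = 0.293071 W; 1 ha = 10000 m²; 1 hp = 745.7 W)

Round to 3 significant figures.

501 BTU/h/m² × 0.293071 W/BTU/h = 146.829 W/m²
146.829 W/m² ÷ 745.7 W/hp × 10000 m²/ha = 1969.01 hp/ha

1970 hp/ha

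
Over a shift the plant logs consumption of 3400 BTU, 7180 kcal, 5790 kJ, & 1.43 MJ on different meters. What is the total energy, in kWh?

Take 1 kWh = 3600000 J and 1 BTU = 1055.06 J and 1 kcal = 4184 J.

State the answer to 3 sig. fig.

11.3 kWh

3400 BTU × 1055.06 → 3.5872×10⁶ J
7180 kcal × 4184 → 3.00411×10⁷ J
5790 kJ × 1000 → 5.79×10⁶ J
1.43 MJ × 1000000 → 1.43×10⁶ J
Sum: 3.5872×10⁶ + 3.00411×10⁷ + 5.79×10⁶ + 1.43×10⁶ = 4.08483×10⁷ J
In kWh: 4.08483×10⁷ / 3600000 = 11.3468 kWh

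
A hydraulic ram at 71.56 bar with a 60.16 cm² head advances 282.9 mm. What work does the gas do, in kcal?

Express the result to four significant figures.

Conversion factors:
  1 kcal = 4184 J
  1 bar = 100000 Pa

2.911 kcal

71.56 bar → 7.156×10⁶ Pa
60.16 cm² → 0.006016 m²
F = P × A = 7.156×10⁶ × 0.006016 = 43050.5 N
282.9 mm → 0.2829 m
W = F × d = 43050.5 × 0.2829 = 12179 J
In kcal: 12179 / 4184 = 2.91085 kcal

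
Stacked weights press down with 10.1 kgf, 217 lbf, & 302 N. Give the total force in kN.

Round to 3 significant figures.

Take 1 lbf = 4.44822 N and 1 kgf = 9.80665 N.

1.37 kN

10.1 kgf × 9.80665 = 99.0472 N
217 lbf × 4.44822 = 965.264 N
302 N (already N)
Total: 99.0472 + 965.264 + 302 = 1366.31 N
In kN: 1366.31 / 1000 = 1.36631 kN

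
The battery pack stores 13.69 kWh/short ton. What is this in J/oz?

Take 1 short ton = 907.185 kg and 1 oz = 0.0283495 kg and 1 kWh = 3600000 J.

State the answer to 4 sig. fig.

13.69 kWh/short ton × 3600000 J/kWh ÷ 907.185 kg/short ton = 54326.3 J/kg
54326.3 J/kg × 0.0283495 kg/oz = 1540.12 J/oz

1540 J/oz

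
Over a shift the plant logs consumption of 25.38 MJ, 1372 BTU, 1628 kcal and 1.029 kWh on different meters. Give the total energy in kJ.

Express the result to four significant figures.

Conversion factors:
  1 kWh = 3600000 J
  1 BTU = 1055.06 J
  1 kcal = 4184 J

3.734×10⁴ kJ

25.38 MJ × 1000000 = 2.538×10⁷ J
1372 BTU × 1055.06 = 1.44754×10⁶ J
1628 kcal × 4184 = 6.81155×10⁶ J
1.029 kWh × 3600000 = 3.7044×10⁶ J
Total: 2.538×10⁷ + 1.44754×10⁶ + 6.81155×10⁶ + 3.7044×10⁶ = 3.73435×10⁷ J
In kJ: 3.73435×10⁷ / 1000 = 37343.5 kJ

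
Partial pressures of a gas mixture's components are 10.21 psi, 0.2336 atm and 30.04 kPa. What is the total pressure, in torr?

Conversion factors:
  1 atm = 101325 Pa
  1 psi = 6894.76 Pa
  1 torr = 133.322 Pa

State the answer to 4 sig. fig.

10.21 psi × 6894.76 → 70395.5 Pa
0.2336 atm × 101325 → 23669.5 Pa
30.04 kPa × 1000 → 30040 Pa
Combined: 70395.5 + 23669.5 + 30040 = 124105 Pa
In torr: 124105 / 133.322 = 930.867 torr

930.9 torr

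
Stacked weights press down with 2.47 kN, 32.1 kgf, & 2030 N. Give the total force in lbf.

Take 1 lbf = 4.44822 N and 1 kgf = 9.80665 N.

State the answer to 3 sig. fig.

1080 lbf

2.47 kN × 1000 = 2470 N
32.1 kgf × 9.80665 = 314.793 N
2030 N (already N)
Combined: 2470 + 314.793 + 2030 = 4814.79 N
In lbf: 4814.79 / 4.44822 = 1082.41 lbf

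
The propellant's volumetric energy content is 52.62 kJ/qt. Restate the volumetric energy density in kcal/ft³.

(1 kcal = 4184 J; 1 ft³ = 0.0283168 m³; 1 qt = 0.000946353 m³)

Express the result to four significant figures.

52.62 kJ/qt × 1000 J/kJ ÷ 0.000946353 m³/qt = 5.56029×10⁷ J/m³
5.56029×10⁷ J/m³ ÷ 4184 J/kcal × 0.0283168 m³/ft³ = 376.314 kcal/ft³

376.3 kcal/ft³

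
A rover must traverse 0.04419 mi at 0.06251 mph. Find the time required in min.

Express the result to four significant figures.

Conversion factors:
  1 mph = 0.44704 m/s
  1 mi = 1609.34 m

0.04419 mi × 1609.34 → 71.1167 m
0.06251 mph × 0.44704 → 0.0279445 m/s
t = d / v = 71.1167 m / 0.0279445 m/s = 2544.93 s
2544.93 s ÷ (60 s/min) = 42.4155 min

42.42 min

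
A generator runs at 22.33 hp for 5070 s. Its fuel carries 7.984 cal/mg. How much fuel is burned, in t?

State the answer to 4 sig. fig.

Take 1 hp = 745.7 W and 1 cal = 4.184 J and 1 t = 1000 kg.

0.002527 t

22.33 hp → 16651.5 W
E = P × t = 16651.5 × 5070 = 8.44231×10⁷ J
7.984 cal/mg → 3.34051×10⁷ J/kg
m = E / e_s = 8.44231×10⁷ / 3.34051×10⁷ = 2.52725 kg
In t: 2.52725 / 1000 = 0.00252725 t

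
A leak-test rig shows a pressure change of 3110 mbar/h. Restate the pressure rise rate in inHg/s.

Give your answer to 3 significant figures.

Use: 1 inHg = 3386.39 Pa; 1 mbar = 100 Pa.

3110 mbar/h × 100 Pa/mbar ÷ 3600 s/h = 86.3889 Pa/s
86.3889 Pa/s ÷ 3386.39 Pa/inHg = 0.0255106 inHg/s

0.0255 inHg/s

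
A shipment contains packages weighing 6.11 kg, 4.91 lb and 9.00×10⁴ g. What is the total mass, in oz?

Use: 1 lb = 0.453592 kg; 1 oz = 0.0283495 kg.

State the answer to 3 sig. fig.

6.11 kg (already kg)
4.91 lb × 0.453592 = 2.22714 kg
9.00×10⁴ g × 0.001 = 90 kg
Total: 6.11 + 2.22714 + 90 = 98.3371 kg
In oz: 98.3371 / 0.0283495 = 3468.74 oz

3470 oz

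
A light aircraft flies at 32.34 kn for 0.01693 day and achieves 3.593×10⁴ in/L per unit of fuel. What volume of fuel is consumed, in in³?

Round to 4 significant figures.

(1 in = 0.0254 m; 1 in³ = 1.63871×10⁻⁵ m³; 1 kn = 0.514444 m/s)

1627 in³

32.34 kn → 16.6371 m/s
0.01693 day → 1462.75 s
d = v × t = 16.6371 × 1462.75 = 24335.9 m
3.593×10⁴ in/L → 912622 m/m³
V = d / (distance per unit fuel) = 24335.9 / 912622 = 0.0266659 m³
In in³: 0.0266659 / 1.63871×10⁻⁵ = 1627.25 in³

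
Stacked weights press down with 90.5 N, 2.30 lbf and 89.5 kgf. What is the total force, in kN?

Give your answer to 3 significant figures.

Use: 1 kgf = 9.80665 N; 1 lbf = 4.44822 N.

0.978 kN

90.5 N (already N)
2.30 lbf × 4.44822 = 10.2309 N
89.5 kgf × 9.80665 = 877.695 N
Sum: 90.5 + 10.2309 + 877.695 = 978.426 N
In kN: 978.426 / 1000 = 0.978426 kN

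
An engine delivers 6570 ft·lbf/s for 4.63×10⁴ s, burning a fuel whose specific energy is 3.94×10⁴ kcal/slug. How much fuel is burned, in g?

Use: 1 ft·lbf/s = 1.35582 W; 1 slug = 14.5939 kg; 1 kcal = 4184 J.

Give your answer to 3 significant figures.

6570 ft·lbf/s → 8907.74 W
E = P × t = 8907.74 × 46300 = 4.12428×10⁸ J
3.94×10⁴ kcal/slug → 1.12958×10⁷ J/kg
m = E / e_s = 4.12428×10⁸ / 1.12958×10⁷ = 36.5116 kg
In g: 36.5116 / 0.001 = 36511.6 g

3.65×10⁴ g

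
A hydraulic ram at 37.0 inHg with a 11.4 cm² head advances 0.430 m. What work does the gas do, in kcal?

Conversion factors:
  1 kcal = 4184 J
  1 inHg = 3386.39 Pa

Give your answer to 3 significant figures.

0.0147 kcal

37.0 inHg → 125296 Pa
11.4 cm² → 0.00114 m²
F = P × A = 125296 × 0.00114 = 142.837 N
W = F × d = 142.837 × 0.43 = 61.4199 J
In kcal: 61.4199 / 4184 = 0.0146797 kcal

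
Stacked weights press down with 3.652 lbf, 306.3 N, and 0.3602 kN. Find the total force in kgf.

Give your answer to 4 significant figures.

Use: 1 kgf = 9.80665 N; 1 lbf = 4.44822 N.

3.652 lbf × 4.44822 = 16.2449 N
306.3 N (already N)
0.3602 kN × 1000 = 360.2 N
Sum: 16.2449 + 306.3 + 360.2 = 682.745 N
In kgf: 682.745 / 9.80665 = 69.6206 kgf

69.62 kgf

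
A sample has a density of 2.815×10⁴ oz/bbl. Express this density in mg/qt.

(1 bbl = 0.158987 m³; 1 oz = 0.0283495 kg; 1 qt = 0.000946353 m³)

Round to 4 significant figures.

2.815×10⁴ oz/bbl × 0.0283495 kg/oz ÷ 0.158987 m³/bbl = 5019.52 kg/m³
5019.52 kg/m³ ÷ 10⁻⁶ kg/mg × 0.000946353 m³/qt = 4.75024×10⁶ mg/qt

4.750×10⁶ mg/qt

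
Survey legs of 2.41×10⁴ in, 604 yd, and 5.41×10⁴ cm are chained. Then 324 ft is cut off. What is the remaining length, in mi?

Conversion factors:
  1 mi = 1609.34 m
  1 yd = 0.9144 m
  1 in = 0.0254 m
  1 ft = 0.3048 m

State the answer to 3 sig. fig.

2.41×10⁴ in × 0.0254 → 612.14 m
604 yd × 0.9144 → 552.298 m
5.41×10⁴ cm × 0.01 → 541 m
324 ft × 0.3048 → 98.7552 m
Sum: 612.14 + 552.298 + 541 − 98.7552 = 1606.68 m
In mi: 1606.68 / 1609.34 = 0.998347 mi

0.998 mi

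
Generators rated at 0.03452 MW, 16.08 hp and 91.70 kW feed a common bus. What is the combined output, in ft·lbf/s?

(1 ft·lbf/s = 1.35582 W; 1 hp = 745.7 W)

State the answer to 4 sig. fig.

0.03452 MW × 1000000 → 34520 W
16.08 hp × 745.7 → 11990.9 W
91.70 kW × 1000 → 91700 W
Sum: 34520 + 11990.9 + 91700 = 138211 W
In ft·lbf/s: 138211 / 1.35582 = 101939 ft·lbf/s

1.019×10⁵ ft·lbf/s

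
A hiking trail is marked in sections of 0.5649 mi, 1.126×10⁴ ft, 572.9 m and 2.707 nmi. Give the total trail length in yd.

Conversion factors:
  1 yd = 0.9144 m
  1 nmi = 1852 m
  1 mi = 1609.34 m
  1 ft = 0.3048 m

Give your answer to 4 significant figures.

0.5649 mi × 1609.34 = 909.116 m
1.126×10⁴ ft × 0.3048 = 3432.05 m
572.9 m (already m)
2.707 nmi × 1852 = 5013.36 m
Total: 909.116 + 3432.05 + 572.9 + 5013.36 = 9927.43 m
In yd: 9927.43 / 0.9144 = 10856.8 yd

1.086×10⁴ yd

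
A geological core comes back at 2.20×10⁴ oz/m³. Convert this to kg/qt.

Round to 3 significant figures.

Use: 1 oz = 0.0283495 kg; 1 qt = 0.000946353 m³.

0.590 kg/qt

2.20×10⁴ oz/m³ × 0.0283495 kg/oz = 623.689 kg/m³
623.689 kg/m³ × 0.000946353 m³/qt = 0.59023 kg/qt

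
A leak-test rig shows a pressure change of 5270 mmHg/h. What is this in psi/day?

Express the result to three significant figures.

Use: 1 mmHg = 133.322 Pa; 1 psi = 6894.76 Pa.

5270 mmHg/h × 133.322 Pa/mmHg ÷ 3600 s/h = 195.169 Pa/s
195.169 Pa/s ÷ 6894.76 Pa/psi × 86400 s/day = 2445.71 psi/day

2450 psi/day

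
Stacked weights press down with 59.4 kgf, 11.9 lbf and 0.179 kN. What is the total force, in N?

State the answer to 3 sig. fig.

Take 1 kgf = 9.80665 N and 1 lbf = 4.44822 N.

814 N

59.4 kgf × 9.80665 = 582.515 N
11.9 lbf × 4.44822 = 52.9338 N
0.179 kN × 1000 = 179 N
Total: 582.515 + 52.9338 + 179 = 814.449 N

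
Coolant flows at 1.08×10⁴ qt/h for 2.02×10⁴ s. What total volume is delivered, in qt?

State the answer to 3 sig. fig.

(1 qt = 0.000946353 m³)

6.06×10⁴ qt

1.08×10⁴ qt/h → 0.00283906 m³/s
V = Q × t = 0.00283906 × 20200 = 57.349 m³
In qt: 57.349 / 0.000946353 = 60600 qt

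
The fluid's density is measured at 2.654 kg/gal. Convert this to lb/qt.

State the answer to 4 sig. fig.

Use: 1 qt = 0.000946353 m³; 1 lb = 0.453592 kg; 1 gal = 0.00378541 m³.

1.463 lb/qt

2.654 kg/gal ÷ 0.00378541 m³/gal = 701.113 kg/m³
701.113 kg/m³ ÷ 0.453592 kg/lb × 0.000946353 m³/qt = 1.46277 lb/qt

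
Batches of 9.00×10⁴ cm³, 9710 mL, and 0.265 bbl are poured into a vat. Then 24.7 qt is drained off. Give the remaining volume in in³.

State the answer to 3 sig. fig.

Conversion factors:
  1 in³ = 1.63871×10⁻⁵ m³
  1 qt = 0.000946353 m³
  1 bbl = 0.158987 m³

9.00×10⁴ cm³ × 10⁻⁶ → 0.09 m³
9710 mL × 10⁻⁶ → 0.00971 m³
0.265 bbl × 0.158987 → 0.0421316 m³
24.7 qt × 0.000946353 → 0.0233749 m³
Net: 0.09 + 0.00971 + 0.0421316 − 0.0233749 = 0.118467 m³
In in³: 0.118467 / 1.63871×10⁻⁵ = 7229.28 in³

7230 in³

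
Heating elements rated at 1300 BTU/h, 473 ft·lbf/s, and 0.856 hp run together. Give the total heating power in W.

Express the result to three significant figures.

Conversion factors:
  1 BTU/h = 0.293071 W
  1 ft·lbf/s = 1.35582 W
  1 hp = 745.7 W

1300 BTU/h × 0.293071 = 380.992 W
473 ft·lbf/s × 1.35582 = 641.303 W
0.856 hp × 745.7 = 638.319 W
Sum: 380.992 + 641.303 + 638.319 = 1660.61 W

1660 W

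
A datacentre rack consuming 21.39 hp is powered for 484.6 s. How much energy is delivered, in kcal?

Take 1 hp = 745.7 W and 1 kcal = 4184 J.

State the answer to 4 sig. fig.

21.39 hp × 745.7 → 15950.5 W
E = P × t = 15950.5 W × 484.6 s = 7.72961×10⁶ J
7.72961×10⁶ J ÷ (4184 J/kcal) = 1847.42 kcal

1847 kcal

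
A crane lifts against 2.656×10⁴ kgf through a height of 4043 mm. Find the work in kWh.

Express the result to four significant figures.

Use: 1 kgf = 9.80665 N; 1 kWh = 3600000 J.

2.656×10⁴ kgf × 9.80665 = 260465 N
4043 mm × 0.001 = 4.043 m
W = F × d = 260465 N × 4.043 m = 1.05306×10⁶ J
1.05306×10⁶ J ÷ (3600000 J/kWh) = 0.292517 kWh

0.2925 kWh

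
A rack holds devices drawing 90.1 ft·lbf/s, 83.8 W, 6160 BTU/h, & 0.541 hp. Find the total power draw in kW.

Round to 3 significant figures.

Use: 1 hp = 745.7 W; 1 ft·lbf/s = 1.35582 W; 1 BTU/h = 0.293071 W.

2.41 kW

90.1 ft·lbf/s × 1.35582 → 122.159 W
83.8 W (already W)
6160 BTU/h × 0.293071 → 1805.32 W
0.541 hp × 745.7 → 403.424 W
Total: 122.159 + 83.8 + 1805.32 + 403.424 = 2414.7 W
In kW: 2414.7 / 1000 = 2.4147 kW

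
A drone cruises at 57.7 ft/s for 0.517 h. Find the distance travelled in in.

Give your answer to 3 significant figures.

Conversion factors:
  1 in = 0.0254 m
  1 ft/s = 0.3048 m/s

57.7 ft/s × 0.3048 = 17.587 m/s
0.517 h × 3600 = 1861.2 s
d = v × t = 17.587 m/s × 1861.2 s = 32732.9 m
32732.9 m ÷ (0.0254 m/in) = 1.2887×10⁶ in

1.29×10⁶ in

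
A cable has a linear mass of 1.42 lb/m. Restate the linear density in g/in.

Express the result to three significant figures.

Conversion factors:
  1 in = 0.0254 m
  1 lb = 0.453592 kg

1.42 lb/m × 0.453592 kg/lb = 0.644101 kg/m
0.644101 kg/m ÷ 0.001 kg/g × 0.0254 m/in = 16.3602 g/in

16.4 g/in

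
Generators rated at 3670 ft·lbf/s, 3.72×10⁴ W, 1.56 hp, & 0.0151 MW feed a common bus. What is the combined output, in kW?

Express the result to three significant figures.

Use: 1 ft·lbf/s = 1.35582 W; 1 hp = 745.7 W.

58.4 kW

3670 ft·lbf/s × 1.35582 = 4975.86 W
3.72×10⁴ W (already W)
1.56 hp × 745.7 = 1163.29 W
0.0151 MW × 1000000 = 15100 W
Sum: 4975.86 + 37200 + 1163.29 + 15100 = 58439.2 W
In kW: 58439.2 / 1000 = 58.4392 kW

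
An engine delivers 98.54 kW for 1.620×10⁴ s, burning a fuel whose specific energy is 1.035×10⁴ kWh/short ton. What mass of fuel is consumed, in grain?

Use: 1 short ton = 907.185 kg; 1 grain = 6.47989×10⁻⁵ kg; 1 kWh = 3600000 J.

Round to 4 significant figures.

5.998×10⁵ grain

98.54 kW → 98540 W
E = P × t = 98540 × 16200 = 1.59635×10⁹ J
1.035×10⁴ kWh/short ton → 4.10721×10⁷ J/kg
m = E / e_s = 1.59635×10⁹ / 4.10721×10⁷ = 38.867 kg
In grain: 38.867 / 6.47989×10⁻⁵ = 599810 grain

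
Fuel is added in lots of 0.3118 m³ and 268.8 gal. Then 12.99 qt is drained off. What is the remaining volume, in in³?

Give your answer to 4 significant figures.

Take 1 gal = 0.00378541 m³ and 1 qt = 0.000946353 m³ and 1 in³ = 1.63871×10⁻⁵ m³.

8.037×10⁴ in³

0.3118 m³ (already m³)
268.8 gal × 0.00378541 = 1.01752 m³
12.99 qt × 0.000946353 = 0.0122931 m³
Net: 0.3118 + 1.01752 − 0.0122931 = 1.31703 m³
In in³: 1.31703 / 1.63871×10⁻⁵ = 80369.9 in³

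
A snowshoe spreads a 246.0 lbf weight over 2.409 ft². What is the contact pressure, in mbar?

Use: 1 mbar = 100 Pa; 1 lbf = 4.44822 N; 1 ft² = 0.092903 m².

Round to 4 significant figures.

48.89 mbar

246.0 lbf × 4.44822 → 1094.26 N
2.409 ft² × 0.092903 → 0.223803 m²
P = F / A = 1094.26 N / 0.223803 m² = 4889.39 Pa
4889.39 Pa ÷ (100 Pa/mbar) = 48.8939 mbar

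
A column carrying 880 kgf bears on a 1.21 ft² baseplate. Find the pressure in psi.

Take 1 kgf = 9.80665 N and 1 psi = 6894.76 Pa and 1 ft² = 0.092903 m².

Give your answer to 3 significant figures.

880 kgf × 9.80665 = 8629.85 N
1.21 ft² × 0.092903 = 0.112413 m²
P = F / A = 8629.85 N / 0.112413 m² = 76769.1 Pa
76769.1 Pa ÷ (6894.76 Pa/psi) = 11.1344 psi

11.1 psi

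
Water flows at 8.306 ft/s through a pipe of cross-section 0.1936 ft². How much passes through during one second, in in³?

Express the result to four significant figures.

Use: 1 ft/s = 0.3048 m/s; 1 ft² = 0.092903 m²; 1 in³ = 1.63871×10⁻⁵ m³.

2779 in³

8.306 ft/s × 0.3048 = 2.53167 m/s
0.1936 ft² × 0.092903 = 0.017986 m²
V = v × A × t = 2.53167 m/s × 0.017986 m² × 1 s = 0.0455346 m³
0.0455346 m³ ÷ (1.63871×10⁻⁵ m³/in³) = 2778.69 in³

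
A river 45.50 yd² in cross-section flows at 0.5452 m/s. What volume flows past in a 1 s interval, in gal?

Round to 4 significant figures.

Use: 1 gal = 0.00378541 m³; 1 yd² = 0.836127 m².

5479 gal

45.50 yd² × 0.836127 = 38.0438 m²
V = v × A × t = 0.5452 m/s × 38.0438 m² × 1 s = 20.7415 m³
20.7415 m³ ÷ (0.00378541 m³/gal) = 5479.33 gal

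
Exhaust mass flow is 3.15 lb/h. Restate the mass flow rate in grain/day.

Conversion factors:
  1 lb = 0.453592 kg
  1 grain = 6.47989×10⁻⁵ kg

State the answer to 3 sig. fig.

3.15 lb/h × 0.453592 kg/lb ÷ 3600 s/h = 3.96893×10⁻⁴ kg/s
3.96893×10⁻⁴ kg/s ÷ 6.47989×10⁻⁵ kg/grain × 86400 s/day = 529200 grain/day

5.29×10⁵ grain/day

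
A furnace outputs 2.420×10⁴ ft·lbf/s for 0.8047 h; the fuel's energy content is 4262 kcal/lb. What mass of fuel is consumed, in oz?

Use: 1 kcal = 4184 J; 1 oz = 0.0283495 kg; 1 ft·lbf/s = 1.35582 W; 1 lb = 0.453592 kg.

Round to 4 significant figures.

85.28 oz

2.420×10⁴ ft·lbf/s → 32810.8 W
0.8047 h → 2896.92 s
E = P × t = 32810.8 × 2896.92 = 9.50503×10⁷ J
4262 kcal/lb → 3.93133×10⁷ J/kg
m = E / e_s = 9.50503×10⁷ / 3.93133×10⁷ = 2.41776 kg
In oz: 2.41776 / 0.0283495 = 85.284 oz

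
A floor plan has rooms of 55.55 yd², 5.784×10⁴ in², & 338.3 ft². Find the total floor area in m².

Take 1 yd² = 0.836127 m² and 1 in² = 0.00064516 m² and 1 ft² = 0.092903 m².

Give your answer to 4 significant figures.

115.2 m²

55.55 yd² × 0.836127 = 46.4469 m²
5.784×10⁴ in² × 0.00064516 = 37.3161 m²
338.3 ft² × 0.092903 = 31.4291 m²
Total: 46.4469 + 37.3161 + 31.4291 = 115.192 m²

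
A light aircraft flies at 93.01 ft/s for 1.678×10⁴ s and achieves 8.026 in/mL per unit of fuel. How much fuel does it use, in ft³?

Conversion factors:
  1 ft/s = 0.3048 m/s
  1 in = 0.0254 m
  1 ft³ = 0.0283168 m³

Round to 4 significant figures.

82.41 ft³

93.01 ft/s → 28.3494 m/s
d = v × t = 28.3494 × 16780 = 475703 m
8.026 in/mL → 203860 m/m³
V = d / (distance per unit fuel) = 475703 / 203860 = 2.33348 m³
In ft³: 2.33348 / 0.0283168 = 82.4062 ft³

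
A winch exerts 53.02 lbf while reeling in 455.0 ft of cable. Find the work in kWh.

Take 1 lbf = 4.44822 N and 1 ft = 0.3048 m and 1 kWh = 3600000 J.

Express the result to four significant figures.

0.009086 kWh

53.02 lbf × 4.44822 → 235.845 N
455.0 ft × 0.3048 → 138.684 m
W = F × d = 235.845 N × 138.684 m = 32707.9 J
32707.9 J ÷ (3600000 J/kWh) = 0.00908553 kWh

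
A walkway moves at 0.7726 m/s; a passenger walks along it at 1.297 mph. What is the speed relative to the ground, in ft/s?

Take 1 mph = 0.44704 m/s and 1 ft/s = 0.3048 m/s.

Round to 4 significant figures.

4.437 ft/s

0.7726 m/s (already m/s)
1.297 mph × 0.44704 → 0.579811 m/s
Total: 0.7726 + 0.579811 = 1.35241 m/s
In ft/s: 1.35241 / 0.3048 = 4.43704 ft/s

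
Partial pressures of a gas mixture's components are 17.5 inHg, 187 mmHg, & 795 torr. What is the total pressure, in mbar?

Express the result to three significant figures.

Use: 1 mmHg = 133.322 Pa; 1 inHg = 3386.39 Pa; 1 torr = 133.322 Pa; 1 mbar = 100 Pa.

17.5 inHg × 3386.39 → 59261.8 Pa
187 mmHg × 133.322 → 24931.2 Pa
795 torr × 133.322 → 105991 Pa
Sum: 59261.8 + 24931.2 + 105991 = 190184 Pa
In mbar: 190184 / 100 = 1901.84 mbar

1900 mbar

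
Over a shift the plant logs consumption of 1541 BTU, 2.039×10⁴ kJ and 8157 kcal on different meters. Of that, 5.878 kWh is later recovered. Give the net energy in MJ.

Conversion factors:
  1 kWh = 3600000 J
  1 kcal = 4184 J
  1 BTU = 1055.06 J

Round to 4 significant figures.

1541 BTU × 1055.06 = 1.62585×10⁶ J
2.039×10⁴ kJ × 1000 = 2.039×10⁷ J
8157 kcal × 4184 = 3.41289×10⁷ J
5.878 kWh × 3600000 = 2.11608×10⁷ J
Net: 1.62585×10⁶ + 2.039×10⁷ + 3.41289×10⁷ − 2.11608×10⁷ = 3.4984×10⁷ J
In MJ: 3.4984×10⁷ / 1000000 = 34.984 MJ

34.98 MJ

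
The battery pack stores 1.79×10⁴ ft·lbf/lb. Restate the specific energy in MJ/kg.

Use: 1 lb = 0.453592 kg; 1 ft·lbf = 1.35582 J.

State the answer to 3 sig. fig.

0.0535 MJ/kg

1.79×10⁴ ft·lbf/lb × 1.35582 J/ft·lbf ÷ 0.453592 kg/lb = 53504.4 J/kg
53504.4 J/kg ÷ 1000000 J/MJ = 0.0535044 MJ/kg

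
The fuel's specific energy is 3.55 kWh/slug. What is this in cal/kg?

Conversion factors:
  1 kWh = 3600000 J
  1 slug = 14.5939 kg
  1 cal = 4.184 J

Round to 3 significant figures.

2.09×10⁵ cal/kg

3.55 kWh/slug × 3600000 J/kWh ÷ 14.5939 kg/slug = 875708 J/kg
875708 J/kg ÷ 4.184 J/cal = 209299 cal/kg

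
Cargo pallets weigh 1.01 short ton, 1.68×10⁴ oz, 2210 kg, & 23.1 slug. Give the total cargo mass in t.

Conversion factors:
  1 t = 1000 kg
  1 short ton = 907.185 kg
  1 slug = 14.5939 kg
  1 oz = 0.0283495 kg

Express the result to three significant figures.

3.94 t

1.01 short ton × 907.185 = 916.257 kg
1.68×10⁴ oz × 0.0283495 = 476.272 kg
2210 kg (already kg)
23.1 slug × 14.5939 = 337.119 kg
Sum: 916.257 + 476.272 + 2210 + 337.119 = 3939.65 kg
In t: 3939.65 / 1000 = 3.93965 t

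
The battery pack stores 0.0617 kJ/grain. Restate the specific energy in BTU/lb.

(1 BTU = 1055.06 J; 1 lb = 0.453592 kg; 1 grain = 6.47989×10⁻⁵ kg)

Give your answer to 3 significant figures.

0.0617 kJ/grain × 1000 J/kJ ÷ 6.47989×10⁻⁵ kg/grain = 952177 J/kg
952177 J/kg ÷ 1055.06 J/BTU × 0.453592 kg/lb = 409.36 BTU/lb

409 BTU/lb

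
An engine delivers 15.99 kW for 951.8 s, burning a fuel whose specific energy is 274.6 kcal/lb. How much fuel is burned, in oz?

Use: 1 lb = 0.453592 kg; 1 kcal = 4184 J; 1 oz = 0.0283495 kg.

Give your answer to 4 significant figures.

15.99 kW → 15990 W
E = P × t = 15990 × 951.8 = 1.52193×10⁷ J
274.6 kcal/lb → 2.53295×10⁶ J/kg
m = E / e_s = 1.52193×10⁷ / 2.53295×10⁶ = 6.00853 kg
In oz: 6.00853 / 0.0283495 = 211.945 oz

211.9 oz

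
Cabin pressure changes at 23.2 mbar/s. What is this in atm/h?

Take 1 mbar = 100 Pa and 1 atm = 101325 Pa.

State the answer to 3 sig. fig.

82.4 atm/h

23.2 mbar/s × 100 Pa/mbar = 2320 Pa/s
2320 Pa/s ÷ 101325 Pa/atm × 3600 s/h = 82.4278 atm/h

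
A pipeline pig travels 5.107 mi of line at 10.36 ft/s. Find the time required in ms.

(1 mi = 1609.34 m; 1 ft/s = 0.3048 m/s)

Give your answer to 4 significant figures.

5.107 mi × 1609.34 → 8218.9 m
10.36 ft/s × 0.3048 → 3.15773 m/s
t = d / v = 8218.9 m / 3.15773 m/s = 2602.79 s
2602.79 s ÷ (0.001 s/ms) = 2.60279×10⁶ ms

2.603×10⁶ ms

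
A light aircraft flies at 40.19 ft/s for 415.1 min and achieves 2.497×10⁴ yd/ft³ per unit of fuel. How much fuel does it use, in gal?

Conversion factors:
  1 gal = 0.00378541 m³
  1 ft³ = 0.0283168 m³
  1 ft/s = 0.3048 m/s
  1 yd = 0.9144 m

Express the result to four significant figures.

99.96 gal

40.19 ft/s → 12.2499 m/s
415.1 min → 24906 s
d = v × t = 12.2499 × 24906 = 305096 m
2.497×10⁴ yd/ft³ → 806326 m/m³
V = d / (distance per unit fuel) = 305096 / 806326 = 0.378378 m³
In gal: 0.378378 / 0.00378541 = 99.9569 gal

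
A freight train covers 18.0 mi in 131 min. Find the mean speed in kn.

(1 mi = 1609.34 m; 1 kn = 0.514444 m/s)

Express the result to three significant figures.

18.0 mi × 1609.34 → 28968.1 m
131 min × 60 → 7860 s
v = d / t = 28968.1 m / 7860 s = 3.68551 m/s
3.68551 m/s ÷ (0.514444 m/s/kn) = 7.16406 kn

7.16 kn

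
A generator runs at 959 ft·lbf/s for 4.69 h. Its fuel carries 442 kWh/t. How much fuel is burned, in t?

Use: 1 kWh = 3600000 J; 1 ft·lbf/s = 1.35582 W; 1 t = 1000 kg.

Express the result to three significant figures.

0.0138 t

959 ft·lbf/s → 1300.23 W
4.69 h → 16884 s
E = P × t = 1300.23 × 16884 = 2.19531×10⁷ J
442 kWh/t → 1.5912×10⁶ J/kg
m = E / e_s = 2.19531×10⁷ / 1.5912×10⁶ = 13.7966 kg
In t: 13.7966 / 1000 = 0.0137966 t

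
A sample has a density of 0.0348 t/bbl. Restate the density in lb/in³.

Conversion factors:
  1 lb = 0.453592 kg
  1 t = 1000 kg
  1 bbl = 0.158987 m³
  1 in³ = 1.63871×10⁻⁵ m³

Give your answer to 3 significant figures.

0.00791 lb/in³

0.0348 t/bbl × 1000 kg/t ÷ 0.158987 m³/bbl = 218.886 kg/m³
218.886 kg/m³ ÷ 0.453592 kg/lb × 1.63871×10⁻⁵ m³/in³ = 0.00790778 lb/in³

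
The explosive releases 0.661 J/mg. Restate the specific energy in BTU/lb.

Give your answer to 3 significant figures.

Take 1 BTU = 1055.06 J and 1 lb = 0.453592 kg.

0.661 J/mg ÷ 10⁻⁶ kg/mg = 661000 J/kg
661000 J/kg ÷ 1055.06 J/BTU × 0.453592 kg/lb = 284.177 BTU/lb

284 BTU/lb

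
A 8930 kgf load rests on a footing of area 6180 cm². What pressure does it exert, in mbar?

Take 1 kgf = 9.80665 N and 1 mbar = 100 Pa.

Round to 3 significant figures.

8930 kgf × 9.80665 → 87573.4 N
6180 cm² × 0.0001 → 0.618 m²
P = F / A = 87573.4 N / 0.618 m² = 141705 Pa
141705 Pa ÷ (100 Pa/mbar) = 1417.05 mbar

1420 mbar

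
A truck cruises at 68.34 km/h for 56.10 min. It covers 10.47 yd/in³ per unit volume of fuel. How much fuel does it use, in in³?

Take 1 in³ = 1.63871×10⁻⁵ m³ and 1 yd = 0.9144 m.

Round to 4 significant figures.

6674 in³

68.34 km/h → 18.9833 m/s
56.10 min → 3366 s
d = v × t = 18.9833 × 3366 = 63897.8 m
10.47 yd/in³ → 584226 m/m³
V = d / (distance per unit fuel) = 63897.8 / 584226 = 0.109372 m³
In in³: 0.109372 / 1.63871×10⁻⁵ = 6674.27 in³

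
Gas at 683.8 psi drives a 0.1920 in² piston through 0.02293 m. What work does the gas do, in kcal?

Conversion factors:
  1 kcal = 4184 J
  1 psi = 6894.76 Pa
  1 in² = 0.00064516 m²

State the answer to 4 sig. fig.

683.8 psi → 4.71464×10⁶ Pa
0.1920 in² → 1.23871×10⁻⁴ m²
F = P × A = 4.71464×10⁶ × 1.23871×10⁻⁴ = 584.007 N
W = F × d = 584.007 × 0.02293 = 13.3913 J
In kcal: 13.3913 / 4184 = 0.0032006 kcal

0.003201 kcal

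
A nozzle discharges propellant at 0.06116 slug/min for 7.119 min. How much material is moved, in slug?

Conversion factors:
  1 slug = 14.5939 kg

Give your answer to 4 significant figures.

0.4354 slug

0.06116 slug/min → 0.014876 kg/s
7.119 min → 427.14 s
m = ṁ × t = 0.014876 × 427.14 = 6.35413 kg
In slug: 6.35413 / 14.5939 = 0.435396 slug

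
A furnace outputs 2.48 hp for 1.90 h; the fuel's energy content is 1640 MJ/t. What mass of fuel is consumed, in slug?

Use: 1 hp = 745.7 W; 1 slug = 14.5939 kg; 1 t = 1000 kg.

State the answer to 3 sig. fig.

2.48 hp → 1849.34 W
1.90 h → 6840 s
E = P × t = 1849.34 × 6840 = 1.26495×10⁷ J
1640 MJ/t → 1.64×10⁶ J/kg
m = E / e_s = 1.26495×10⁷ / 1.64×10⁶ = 7.71311 kg
In slug: 7.71311 / 14.5939 = 0.528516 slug

0.529 slug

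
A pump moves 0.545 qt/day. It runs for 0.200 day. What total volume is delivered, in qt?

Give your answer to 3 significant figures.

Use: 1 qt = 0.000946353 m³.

0.545 qt/day → 5.96947×10⁻⁹ m³/s
0.200 day → 17280 s
V = Q × t = 5.96947×10⁻⁹ × 17280 = 1.03152×10⁻⁴ m³
In qt: 1.03152×10⁻⁴ / 0.000946353 = 0.108999 qt

0.109 qt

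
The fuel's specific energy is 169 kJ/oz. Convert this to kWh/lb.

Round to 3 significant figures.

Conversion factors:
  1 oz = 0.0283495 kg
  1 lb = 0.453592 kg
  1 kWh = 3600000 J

0.751 kWh/lb

169 kJ/oz × 1000 J/kJ ÷ 0.0283495 kg/oz = 5.9613×10⁶ J/kg
5.9613×10⁶ J/kg ÷ 3600000 J/kWh × 0.453592 kg/lb = 0.751111 kWh/lb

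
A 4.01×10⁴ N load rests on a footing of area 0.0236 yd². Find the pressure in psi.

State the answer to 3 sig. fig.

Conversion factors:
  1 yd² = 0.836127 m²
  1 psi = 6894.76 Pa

295 psi

0.0236 yd² × 0.836127 = 0.0197326 m²
P = F / A = 40100 N / 0.0197326 m² = 2.03217×10⁶ Pa
2.03217×10⁶ Pa ÷ (6894.76 Pa/psi) = 294.741 psi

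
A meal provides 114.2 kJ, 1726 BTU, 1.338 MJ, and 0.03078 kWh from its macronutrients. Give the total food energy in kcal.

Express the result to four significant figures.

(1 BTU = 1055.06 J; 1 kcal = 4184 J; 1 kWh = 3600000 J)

114.2 kJ × 1000 → 114200 J
1726 BTU × 1055.06 → 1.82103×10⁶ J
1.338 MJ × 1000000 → 1.338×10⁶ J
0.03078 kWh × 3600000 → 110808 J
Sum: 114200 + 1.82103×10⁶ + 1.338×10⁶ + 110808 = 3.38404×10⁶ J
In kcal: 3.38404×10⁶ / 4184 = 808.805 kcal

808.8 kcal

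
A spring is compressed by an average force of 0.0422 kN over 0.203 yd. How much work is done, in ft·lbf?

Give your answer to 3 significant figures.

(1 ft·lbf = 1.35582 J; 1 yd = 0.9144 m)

5.78 ft·lbf

0.0422 kN × 1000 → 42.2 N
0.203 yd × 0.9144 → 0.185623 m
W = F × d = 42.2 N × 0.185623 m = 7.83329 J
7.83329 J ÷ (1.35582 J/ft·lbf) = 5.77753 ft·lbf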